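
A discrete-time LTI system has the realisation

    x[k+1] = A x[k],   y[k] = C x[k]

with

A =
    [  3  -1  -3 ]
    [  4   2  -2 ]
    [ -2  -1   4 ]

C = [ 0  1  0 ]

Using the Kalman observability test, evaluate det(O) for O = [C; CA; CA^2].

CA = [[4, 2, -2]]
CA^2 = [[24, 2, -24]]
Observability matrix O = [C; CA; CA^2] = [[0, 1, 0], [4, 2, -2], [24, 2, -24]]
Expanding along the first row, det(O) = 0·(2·(-24) - (-2)·2) - 1·(4·(-24) - (-2)·24) + 0·(4·2 - 2·24) = 0·(-44) - 1·(-48) + 0·(-40) = 48
Since det(O) ≠ 0, rank(O) = 3 and the system is completely observable.

48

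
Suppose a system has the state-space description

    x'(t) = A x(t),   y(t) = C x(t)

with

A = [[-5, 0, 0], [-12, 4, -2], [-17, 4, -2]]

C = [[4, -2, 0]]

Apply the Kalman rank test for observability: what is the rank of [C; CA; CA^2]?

CA = [[4, -8, 4]]
CA^2 = [[8, -16, 8]]
Observability matrix O = [C; CA; CA^2] = [[4, -2, 0], [4, -8, 4], [8, -16, 8]]
The columns c1, c2, c3 of O are linearly dependent: c1 + 2·c2 + 3·c3 = 0 (check each entry), so rank(O) ≤ 2.
The 2×2 minor from rows 1, 2, columns 1, 2 is 4·(-8) - (-2)·4 = -32 - (-8) = -24 ≠ 0, so rank(O) = 2.
rank(O) = 2 < n = 3, so the pair (A, C) is not completely observable.

2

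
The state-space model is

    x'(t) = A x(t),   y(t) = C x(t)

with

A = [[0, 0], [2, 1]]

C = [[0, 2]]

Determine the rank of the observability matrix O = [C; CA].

2

CA = [[4, 2]]
Observability matrix O = [C; CA] = [[0, 2], [4, 2]]
det(O) = 0·2 - 2·4 = 0 - 8 = -8 ≠ 0, so rank(O) = 2.
rank(O) = 2 = n, so the pair (A, C) is completely observable.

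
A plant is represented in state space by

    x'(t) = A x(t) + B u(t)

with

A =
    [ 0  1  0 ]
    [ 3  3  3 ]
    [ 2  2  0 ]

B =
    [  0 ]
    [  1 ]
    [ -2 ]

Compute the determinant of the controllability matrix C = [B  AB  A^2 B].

16

AB = [[1], [-3], [2]]
A^2B = [[-3], [0], [-4]]
Controllability matrix C = [B  AB  A^2B] = [[0, 1, -3], [1, -3, 0], [-2, 2, -4]]
Expanding along the first row, det(C) = 0·((-3)·(-4) - 0·2) - 1·(1·(-4) - 0·(-2)) + (-3)·(1·2 - (-3)·(-2)) = 0·12 - 1·(-4) + (-3)·(-4) = 16
Since det(C) ≠ 0, rank(C) = 3 and the system is completely controllable.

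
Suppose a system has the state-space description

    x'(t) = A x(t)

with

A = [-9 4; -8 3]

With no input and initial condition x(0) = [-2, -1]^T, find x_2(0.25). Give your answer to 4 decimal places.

det(sI - A) = s^2 - (tr A)s + det A, with tr A = (-9) + 3 = -6 and det A = (-9)·3 - 4·(-8) = -27 - (-32) = 5.
So p(s) = det(sI - A) = s^2 + 6s + 5.
Factor s^2 + 6s + 5: two numbers with sum -6 and product 5 are -1 and -5, so s^2 + 6s + 5 = (s + 1)(s + 5).
Hence p(s) = (s + 1) (s + 5), with roots -5, -1.
The eigenvalues -5, -1 are distinct and real, so A is diagonalisable and x(t) = e^{At} x(0) = V diag(e^{λ_i t}) V^{-1} x(0), where the columns of V are the eigenvectors.
λ = -5: A - (-5)I = [[-4, 4], [-8, 8]]. Row 1 gives (-4)·v1 + 4·v2 = 0, so take v_1 = [1, 1]^T.
λ = -1: A - (-1)I = [[-8, 4], [-8, 4]]. Row 1 gives (-8)·v1 + 4·v2 = 0, so take v_2 = [1, 2]^T.
V = [v_1 v_2] = [[1, 1], [1, 2]] has det V = 1, so V^{-1} = adj(V)/det V = [[2, -1], [-1, 1]].
Modal coordinates z(0) = V^{-1} x(0): 2·(-2) + (-1)·(-1) = -3; (-1)·(-2) + 1·(-1) = 1; so z(0) = [-3, 1]^T.
x_2(t) = Σ_i (v_i)_2 · z_i(0) · e^{λ_i t} (row 2 of V times the modal terms).
x_2(0.25) = 1·(-3)·e^{-5·0.25} + 2·1·e^{-1·0.25} = (-3)·0.286505 + 2·0.778801 = 0.6981.

0.6981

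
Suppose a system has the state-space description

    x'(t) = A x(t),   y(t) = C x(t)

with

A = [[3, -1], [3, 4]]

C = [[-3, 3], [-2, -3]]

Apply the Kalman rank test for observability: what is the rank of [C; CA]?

2

CA = [[0, 15], [-15, -10]]
Observability matrix O = [C; CA] = [[-3, 3], [-2, -3], [0, 15], [-15, -10]]
Take the 2×2 submatrix of O formed by rows 1, 2: [[-3, 3], [-2, -3]]. Its determinant is (-3)·(-3) - 3·(-2) = 9 - (-6) = 15 ≠ 0.
So rank(O) ≥ 2; since O has 2 columns, rank(O) = 2.
rank(O) = 2 = n, so the pair (A, C) is completely observable.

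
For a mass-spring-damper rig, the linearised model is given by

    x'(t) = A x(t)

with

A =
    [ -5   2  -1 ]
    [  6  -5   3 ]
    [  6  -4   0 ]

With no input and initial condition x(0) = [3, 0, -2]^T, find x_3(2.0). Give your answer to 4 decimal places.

det(sI - A) = s^3 - (tr A)s^2 + (M11 + M22 + M33)s - det A, where Mii is the 2×2 principal minor of A obtained by deleting row i and column i.
tr A = (-5) + (-5) + 0 = -10; M11 = (-5)·0 - 3·(-4) = 0 - (-12) = 12; M22 = (-5)·0 - (-1)·6 = 0 - (-6) = 6; M33 = (-5)·(-5) - 2·6 = 25 - 12 = 13; sum of minors = 31.
det A = (-5)·((-5)·0 - 3·(-4)) - 2·(6·0 - 3·6) + (-1)·(6·(-4) - (-5)·6) = (-5)·12 - 2·(-18) + (-1)·6 = -30.
So p(s) = det(sI - A) = s^3 + 10s^2 + 31s + 30.
Rational-root test: any integer root divides 30. Testing small divisors, s = -2 works: p(-2) = -8 + 40 + (-62) + 30 = 0, so (s + 2) is a factor.
Dividing, p(s) = (s + 2)(s^2 + 8s + 15).
Factor s^2 + 8s + 15: two numbers with sum -8 and product 15 are -3 and -5, so s^2 + 8s + 15 = (s + 3)(s + 5).
Hence p(s) = (s + 2) (s + 3) (s + 5), with roots -5, -3, -2.
The eigenvalues -5, -3, -2 are distinct and real, so A is diagonalisable and x(t) = e^{At} x(0) = V diag(e^{λ_i t}) V^{-1} x(0), where the columns of V are the eigenvectors.
λ = -5: A - (-5)I = [[0, 2, -1], [6, 0, 3], [6, -4, 5]]. v must be orthogonal to every row; (row 1) × (row 2) = [6, -6, -12], so take v_1 = [-1, 1, 2]^T.
λ = -3: A - (-3)I = [[-2, 2, -1], [6, -2, 3], [6, -4, 3]]. v must be orthogonal to every row; (row 1) × (row 2) = [4, 0, -8], so take v_2 = [1, 0, -2]^T.
λ = -2: A - (-2)I = [[-3, 2, -1], [6, -3, 3], [6, -4, 2]]. v must be orthogonal to every row; (row 1) × (row 2) = [3, 3, -3], so take v_3 = [1, 1, -1]^T.
V = [v_1 v_2 v_3] = [[-1, 1, 1], [1, 0, 1], [2, -2, -1]] has det V = -1, so V^{-1} = adj(V)/det V = [[-2, 1, -1], [-3, 1, -2], [2, 0, 1]].
Modal coordinates z(0) = V^{-1} x(0): (-2)·3 + 1·0 + (-1)·(-2) = -4; (-3)·3 + 1·0 + (-2)·(-2) = -5; 2·3 + 0·0 + 1·(-2) = 4; so z(0) = [-4, -5, 4]^T.
x_3(t) = Σ_i (v_i)_3 · z_i(0) · e^{λ_i t} (row 3 of V times the modal terms).
x_3(2.0) = 2·(-4)·e^{-5·2.0} + (-2)·(-5)·e^{-3·2.0} + (-1)·4·e^{-2·2.0} = (-8)·0.000045 + 10·0.002479 + (-4)·0.018316 = -0.0488.

-0.0488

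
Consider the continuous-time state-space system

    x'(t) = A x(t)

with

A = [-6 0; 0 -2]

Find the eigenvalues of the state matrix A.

-6, -2

det(sI - A) = s^2 - (tr A)s + det A, with tr A = (-6) + (-2) = -8 and det A = (-6)·(-2) - 0·0 = 12 - 0 = 12.
So p(s) = det(sI - A) = s^2 + 8s + 12.
Factor s^2 + 8s + 12: two numbers with sum -8 and product 12 are -2 and -6, so s^2 + 8s + 12 = (s + 2)(s + 6).
Hence p(s) = (s + 2) (s + 6), with roots -6, -2.
All eigenvalues have negative real part, so the system is asymptotically stable.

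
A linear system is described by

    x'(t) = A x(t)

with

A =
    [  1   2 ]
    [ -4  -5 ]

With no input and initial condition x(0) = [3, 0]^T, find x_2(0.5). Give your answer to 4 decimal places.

det(sI - A) = s^2 - (tr A)s + det A, with tr A = 1 + (-5) = -4 and det A = 1·(-5) - 2·(-4) = -5 - (-8) = 3.
So p(s) = det(sI - A) = s^2 + 4s + 3.
Factor s^2 + 4s + 3: two numbers with sum -4 and product 3 are -1 and -3, so s^2 + 4s + 3 = (s + 1)(s + 3).
Hence p(s) = (s + 1) (s + 3), with roots -3, -1.
The eigenvalues -3, -1 are distinct and real, so A is diagonalisable and x(t) = e^{At} x(0) = V diag(e^{λ_i t}) V^{-1} x(0), where the columns of V are the eigenvectors.
λ = -3: A - (-3)I = [[4, 2], [-4, -2]]. Row 1 gives 4·v1 + 2·v2 = 0, so take v_1 = [1, -2]^T.
λ = -1: A - (-1)I = [[2, 2], [-4, -4]]. Row 1 gives 2·v1 + 2·v2 = 0, so take v_2 = [1, -1]^T.
V = [v_1 v_2] = [[1, 1], [-2, -1]] has det V = 1, so V^{-1} = adj(V)/det V = [[-1, -1], [2, 1]].
Modal coordinates z(0) = V^{-1} x(0): (-1)·3 + (-1)·0 = -3; 2·3 + 1·0 = 6; so z(0) = [-3, 6]^T.
x_2(t) = Σ_i (v_i)_2 · z_i(0) · e^{λ_i t} (row 2 of V times the modal terms).
x_2(0.5) = (-2)·(-3)·e^{-3·0.5} + (-1)·6·e^{-1·0.5} = 6·0.223130 + (-6)·0.606531 = -2.3004.

-2.3004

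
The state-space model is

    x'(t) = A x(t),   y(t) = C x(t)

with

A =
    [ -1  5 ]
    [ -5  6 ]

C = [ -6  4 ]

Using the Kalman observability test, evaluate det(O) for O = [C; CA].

CA = [[-14, -6]]
Observability matrix O = [C; CA] = [[-6, 4], [-14, -6]]
det(O) = (-6)·(-6) - 4·(-14) = 36 - (-56) = 92
Since det(O) ≠ 0, rank(O) = 2 and the system is completely observable.

92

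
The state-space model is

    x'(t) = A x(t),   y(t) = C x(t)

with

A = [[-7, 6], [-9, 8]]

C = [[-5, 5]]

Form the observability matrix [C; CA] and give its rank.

CA = [[-10, 10]]
Observability matrix O = [C; CA] = [[-5, 5], [-10, 10]]
Every row of O is a scalar multiple of row 1 = [-5, 5] (multipliers 1, 2), so the rows span a one-dimensional space.
O ≠ 0, hence rank(O) = 1.
rank(O) = 1 < n = 2, so the pair (A, C) is not completely observable.

1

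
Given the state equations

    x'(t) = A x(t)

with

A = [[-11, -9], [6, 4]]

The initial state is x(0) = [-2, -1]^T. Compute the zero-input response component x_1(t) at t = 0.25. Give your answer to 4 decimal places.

1.6672

det(sI - A) = s^2 - (tr A)s + det A, with tr A = (-11) + 4 = -7 and det A = (-11)·4 - (-9)·6 = -44 - (-54) = 10.
So p(s) = det(sI - A) = s^2 + 7s + 10.
Factor s^2 + 7s + 10: two numbers with sum -7 and product 10 are -2 and -5, so s^2 + 7s + 10 = (s + 2)(s + 5).
Hence p(s) = (s + 2) (s + 5), with roots -5, -2.
The eigenvalues -5, -2 are distinct and real, so A is diagonalisable and x(t) = e^{At} x(0) = V diag(e^{λ_i t}) V^{-1} x(0), where the columns of V are the eigenvectors.
λ = -5: A - (-5)I = [[-6, -9], [6, 9]]. Row 1 gives (-6)·v1 + (-9)·v2 = 0, so take v_1 = [3, -2]^T.
λ = -2: A - (-2)I = [[-9, -9], [6, 6]]. Row 1 gives (-9)·v1 + (-9)·v2 = 0, so take v_2 = [-1, 1]^T.
V = [v_1 v_2] = [[3, -1], [-2, 1]] has det V = 1, so V^{-1} = adj(V)/det V = [[1, 1], [2, 3]].
Modal coordinates z(0) = V^{-1} x(0): 1·(-2) + 1·(-1) = -3; 2·(-2) + 3·(-1) = -7; so z(0) = [-3, -7]^T.
x_1(t) = Σ_i (v_i)_1 · z_i(0) · e^{λ_i t} (row 1 of V times the modal terms).
x_1(0.25) = 3·(-3)·e^{-5·0.25} + (-1)·(-7)·e^{-2·0.25} = (-9)·0.286505 + 7·0.606531 = 1.6672.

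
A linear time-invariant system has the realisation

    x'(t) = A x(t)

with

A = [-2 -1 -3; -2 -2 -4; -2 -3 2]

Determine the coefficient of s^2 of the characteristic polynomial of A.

Expand det(sI - A) for the 3×3 matrix.
p(s) = s^3 + 2s^2 - 24s - 14.
(Check: constant term = det(-A) = (-1)^3 det A = -14; coefficient of s^2 = -tr A = 2.)
The coefficient of s^2 is 2.

2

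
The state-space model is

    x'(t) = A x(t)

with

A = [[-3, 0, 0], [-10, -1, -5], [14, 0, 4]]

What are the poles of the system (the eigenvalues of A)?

-3, -1, 4

det(sI - A) = s^3 - (tr A)s^2 + (M11 + M22 + M33)s - det A, where Mii is the 2×2 principal minor of A obtained by deleting row i and column i.
tr A = (-3) + (-1) + 4 = 0; M11 = (-1)·4 - (-5)·0 = -4 - 0 = -4; M22 = (-3)·4 - 0·14 = -12 - 0 = -12; M33 = (-3)·(-1) - 0·(-10) = 3 - 0 = 3; sum of minors = -13.
det A = (-3)·((-1)·4 - (-5)·0) - 0·((-10)·4 - (-5)·14) + 0·((-10)·0 - (-1)·14) = (-3)·(-4) - 0·30 + 0·14 = 12.
So p(s) = det(sI - A) = s^3 - 13s - 12.
Rational-root test: any integer root divides -12. Testing small divisors, s = -1 works: p(-1) = -1 + 0 + 13 + (-12) = 0, so (s + 1) is a factor.
Dividing, p(s) = (s + 1)(s^2 - s - 12).
Factor s^2 - s - 12: two numbers with sum 1 and product -12 are 4 and -3, so s^2 - s - 12 = (s - 4)(s + 3).
Hence p(s) = (s - 4) (s + 1) (s + 3), with roots -3, -1, 4.
At least one eigenvalue has non-negative real part, so the system is not asymptotically stable.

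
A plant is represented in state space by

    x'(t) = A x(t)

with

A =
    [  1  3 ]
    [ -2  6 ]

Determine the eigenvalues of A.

det(sI - A) = s^2 - (tr A)s + det A, with tr A = 1 + 6 = 7 and det A = 1·6 - 3·(-2) = 6 - (-6) = 12.
So p(s) = det(sI - A) = s^2 - 7s + 12.
Factor s^2 - 7s + 12: two numbers with sum 7 and product 12 are 4 and 3, so s^2 - 7s + 12 = (s - 4)(s - 3).
Hence p(s) = (s - 4) (s - 3), with roots 3, 4.
At least one eigenvalue has non-negative real part, so the system is not asymptotically stable.

3, 4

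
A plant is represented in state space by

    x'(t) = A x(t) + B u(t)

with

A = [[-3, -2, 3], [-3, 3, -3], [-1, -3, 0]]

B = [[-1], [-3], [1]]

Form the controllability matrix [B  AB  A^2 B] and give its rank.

3

AB = [[12], [-9], [10]]
A^2B = [[12], [-93], [15]]
Controllability matrix C = [B  AB  A^2B] = [[-1, 12, 12], [-3, -9, -93], [1, 10, 15]]
det(C) = (-1)·((-9)·15 - (-93)·10) - 12·((-3)·15 - (-93)·1) + 12·((-3)·10 - (-9)·1) = (-1)·795 - 12·48 + 12·(-21) = -1623 ≠ 0, so rank(C) = 3.
rank(C) = 3 = n, so the pair (A, B) is completely controllable.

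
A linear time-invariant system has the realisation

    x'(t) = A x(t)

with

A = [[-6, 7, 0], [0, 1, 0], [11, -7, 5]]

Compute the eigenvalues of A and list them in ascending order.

-6, 1, 5

det(sI - A) = s^3 - (tr A)s^2 + (M11 + M22 + M33)s - det A, where Mii is the 2×2 principal minor of A obtained by deleting row i and column i.
tr A = (-6) + 1 + 5 = 0; M11 = 1·5 - 0·(-7) = 5 - 0 = 5; M22 = (-6)·5 - 0·11 = -30 - 0 = -30; M33 = (-6)·1 - 7·0 = -6 - 0 = -6; sum of minors = -31.
det A = (-6)·(1·5 - 0·(-7)) - 7·(0·5 - 0·11) + 0·(0·(-7) - 1·11) = (-6)·5 - 7·0 + 0·(-11) = -30.
So p(s) = det(sI - A) = s^3 - 31s + 30.
Rational-root test: any integer root divides 30. Testing small divisors, s = 1 works: p(1) = 1 + 0 + (-31) + 30 = 0, so (s - 1) is a factor.
Dividing, p(s) = (s - 1)(s^2 + s - 30).
Factor s^2 + s - 30: two numbers with sum -1 and product -30 are 5 and -6, so s^2 + s - 30 = (s - 5)(s + 6).
Hence p(s) = (s - 5) (s - 1) (s + 6), with roots -6, 1, 5.
At least one eigenvalue has non-negative real part, so the system is not asymptotically stable.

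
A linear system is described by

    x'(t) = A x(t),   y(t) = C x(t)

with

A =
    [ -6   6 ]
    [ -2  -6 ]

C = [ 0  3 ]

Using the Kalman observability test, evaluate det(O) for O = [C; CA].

CA = [[-6, -18]]
Observability matrix O = [C; CA] = [[0, 3], [-6, -18]]
det(O) = 0·(-18) - 3·(-6) = 0 - (-18) = 18
Since det(O) ≠ 0, rank(O) = 2 and the system is completely observable.

18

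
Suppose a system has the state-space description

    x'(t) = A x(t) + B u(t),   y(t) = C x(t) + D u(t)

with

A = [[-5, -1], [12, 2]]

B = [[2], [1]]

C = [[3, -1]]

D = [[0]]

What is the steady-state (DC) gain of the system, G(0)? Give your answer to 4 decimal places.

-22.0000

G(0) = C(-A)^{-1}B + D = -C A^{-1} B + D.
det A = 2, so A^{-1} = (1/2)·adj(A) = [[1, 1/2], [-6, -5/2]]
A^{-1} B = [5/2, -29/2]^T
C A^{-1} B = 22
G(0) = D - C A^{-1} B = 0 - (22) = -22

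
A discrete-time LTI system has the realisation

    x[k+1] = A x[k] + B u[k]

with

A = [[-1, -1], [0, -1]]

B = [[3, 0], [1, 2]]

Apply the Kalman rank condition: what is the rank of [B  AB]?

2

AB = [[-4, -2], [-1, -2]]
Controllability matrix C = [B  AB] = [[3, 0, -4, -2], [1, 2, -1, -2]]
Take the 2×2 submatrix of C formed by columns 1, 2: [[3, 0], [1, 2]]. Its determinant is 3·2 - 0·1 = 6 - 0 = 6 ≠ 0.
So rank(C) ≥ 2; since C has 2 rows, rank(C) = 2.
rank(C) = 2 = n, so the pair (A, B) is completely controllable.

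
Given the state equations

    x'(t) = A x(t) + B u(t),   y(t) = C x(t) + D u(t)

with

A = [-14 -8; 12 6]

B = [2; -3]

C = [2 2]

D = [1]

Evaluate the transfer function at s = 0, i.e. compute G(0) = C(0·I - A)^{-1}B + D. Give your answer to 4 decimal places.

G(0) = C(-A)^{-1}B + D = -C A^{-1} B + D.
det A = 12, so A^{-1} = (1/12)·adj(A) = [[1/2, 2/3], [-1, -7/6]]
A^{-1} B = [-1, 3/2]^T
C A^{-1} B = 1
G(0) = D - C A^{-1} B = 1 - (1) = 0

0.0000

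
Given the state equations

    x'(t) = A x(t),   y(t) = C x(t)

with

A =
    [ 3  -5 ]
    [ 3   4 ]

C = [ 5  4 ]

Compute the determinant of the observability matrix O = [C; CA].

CA = [[27, -9]]
Observability matrix O = [C; CA] = [[5, 4], [27, -9]]
det(O) = 5·(-9) - 4·27 = -45 - 108 = -153
Since det(O) ≠ 0, rank(O) = 2 and the system is completely observable.

-153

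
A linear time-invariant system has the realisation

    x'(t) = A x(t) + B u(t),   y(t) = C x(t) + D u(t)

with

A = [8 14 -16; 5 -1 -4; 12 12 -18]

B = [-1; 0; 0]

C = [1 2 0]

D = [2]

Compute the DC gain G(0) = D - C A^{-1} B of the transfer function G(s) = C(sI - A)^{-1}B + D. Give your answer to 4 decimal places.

-2.1667

G(0) = C(-A)^{-1}B + D = -C A^{-1} B + D.
det A = -36, so A^{-1} = (1/-36)·adj(A) = [[-11/6, -5/3, 2], [-7/6, -4/3, 4/3], [-2, -2, 13/6]]
A^{-1} B = [11/6, 7/6, 2]^T
C A^{-1} B = 25/6
G(0) = D - C A^{-1} B = 2 - (25/6) = -13/6 ≈ -2.1667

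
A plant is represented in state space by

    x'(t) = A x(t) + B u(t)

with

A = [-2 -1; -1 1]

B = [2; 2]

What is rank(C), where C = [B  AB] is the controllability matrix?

2

AB = [[-6], [0]]
Controllability matrix C = [B  AB] = [[2, -6], [2, 0]]
det(C) = 2·0 - (-6)·2 = 0 - (-12) = 12 ≠ 0, so rank(C) = 2.
rank(C) = 2 = n, so the pair (A, B) is completely controllable.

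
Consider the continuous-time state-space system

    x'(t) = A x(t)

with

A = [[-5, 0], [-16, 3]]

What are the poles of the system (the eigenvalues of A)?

det(sI - A) = s^2 - (tr A)s + det A, with tr A = (-5) + 3 = -2 and det A = (-5)·3 - 0·(-16) = -15 - 0 = -15.
So p(s) = det(sI - A) = s^2 + 2s - 15.
Factor s^2 + 2s - 15: two numbers with sum -2 and product -15 are 3 and -5, so s^2 + 2s - 15 = (s - 3)(s + 5).
Hence p(s) = (s - 3) (s + 5), with roots -5, 3.
At least one eigenvalue has non-negative real part, so the system is not asymptotically stable.

-5, 3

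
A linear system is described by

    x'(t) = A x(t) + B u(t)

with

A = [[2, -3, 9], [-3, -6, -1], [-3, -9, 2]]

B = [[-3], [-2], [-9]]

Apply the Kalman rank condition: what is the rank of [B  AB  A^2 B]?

AB = [[-81], [30], [9]]
A^2B = [[-171], [54], [-9]]
Controllability matrix C = [B  AB  A^2B] = [[-3, -81, -171], [-2, 30, 54], [-9, 9, -9]]
The rows r1, r2, r3 of C are linearly dependent: -r1 - 3·r2 + r3 = 0 (check each entry), so rank(C) ≤ 2.
The 2×2 minor from rows 1, 2, columns 1, 2 is (-3)·30 - (-81)·(-2) = -90 - 162 = -252 ≠ 0, so rank(C) = 2.
rank(C) = 2 < n = 3, so the pair (A, B) is not completely controllable.

2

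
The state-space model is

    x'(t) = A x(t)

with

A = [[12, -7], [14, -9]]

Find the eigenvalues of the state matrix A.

-2, 5

det(sI - A) = s^2 - (tr A)s + det A, with tr A = 12 + (-9) = 3 and det A = 12·(-9) - (-7)·14 = -108 - (-98) = -10.
So p(s) = det(sI - A) = s^2 - 3s - 10.
Factor s^2 - 3s - 10: two numbers with sum 3 and product -10 are 5 and -2, so s^2 - 3s - 10 = (s - 5)(s + 2).
Hence p(s) = (s - 5) (s + 2), with roots -2, 5.
At least one eigenvalue has non-negative real part, so the system is not asymptotically stable.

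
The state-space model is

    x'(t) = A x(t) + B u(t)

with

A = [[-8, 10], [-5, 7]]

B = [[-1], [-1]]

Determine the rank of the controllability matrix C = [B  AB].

1

AB = [[-2], [-2]]
Controllability matrix C = [B  AB] = [[-1, -2], [-1, -2]]
Every column of C is a scalar multiple of column 1 = [-1, -1] (multipliers 1, 2), so the columns span a one-dimensional space.
C ≠ 0, hence rank(C) = 1.
rank(C) = 1 < n = 2, so the pair (A, B) is not completely controllable.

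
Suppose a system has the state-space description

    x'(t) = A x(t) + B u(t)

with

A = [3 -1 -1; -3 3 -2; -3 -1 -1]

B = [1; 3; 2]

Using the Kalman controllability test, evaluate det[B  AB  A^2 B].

AB = [[-2], [2], [-8]]
A^2B = [[0], [28], [12]]
Controllability matrix C = [B  AB  A^2B] = [[1, -2, 0], [3, 2, 28], [2, -8, 12]]
Expanding along the first row, det(C) = 1·(2·12 - 28·(-8)) - (-2)·(3·12 - 28·2) + 0·(3·(-8) - 2·2) = 1·248 - (-2)·(-20) + 0·(-28) = 208
Since det(C) ≠ 0, rank(C) = 3 and the system is completely controllable.

208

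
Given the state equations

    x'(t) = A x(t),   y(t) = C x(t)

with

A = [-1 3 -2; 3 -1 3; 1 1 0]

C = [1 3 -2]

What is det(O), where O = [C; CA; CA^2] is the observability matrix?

CA = [[6, -2, 7]]
CA^2 = [[-5, 27, -18]]
Observability matrix O = [C; CA; CA^2] = [[1, 3, -2], [6, -2, 7], [-5, 27, -18]]
Expanding along the first row, det(O) = 1·((-2)·(-18) - 7·27) - 3·(6·(-18) - 7·(-5)) + (-2)·(6·27 - (-2)·(-5)) = 1·(-153) - 3·(-73) + (-2)·152 = -238
Since det(O) ≠ 0, rank(O) = 3 and the system is completely observable.

-238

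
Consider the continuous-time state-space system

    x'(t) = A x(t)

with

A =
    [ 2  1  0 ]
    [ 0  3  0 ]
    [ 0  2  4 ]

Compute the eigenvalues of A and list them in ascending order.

det(sI - A) = s^3 - (tr A)s^2 + (M11 + M22 + M33)s - det A, where Mii is the 2×2 principal minor of A obtained by deleting row i and column i.
tr A = 2 + 3 + 4 = 9; M11 = 3·4 - 0·2 = 12 - 0 = 12; M22 = 2·4 - 0·0 = 8 - 0 = 8; M33 = 2·3 - 1·0 = 6 - 0 = 6; sum of minors = 26.
det A = 2·(3·4 - 0·2) - 1·(0·4 - 0·0) + 0·(0·2 - 3·0) = 2·12 - 1·0 + 0·0 = 24.
So p(s) = det(sI - A) = s^3 - 9s^2 + 26s - 24.
Rational-root test: any integer root divides -24. Testing small divisors, s = 2 works: p(2) = 8 + (-36) + 52 + (-24) = 0, so (s - 2) is a factor.
Dividing, p(s) = (s - 2)(s^2 - 7s + 12).
Factor s^2 - 7s + 12: two numbers with sum 7 and product 12 are 4 and 3, so s^2 - 7s + 12 = (s - 4)(s - 3).
Hence p(s) = (s - 4) (s - 3) (s - 2), with roots 2, 3, 4.
At least one eigenvalue has non-negative real part, so the system is not asymptotically stable.

2, 3, 4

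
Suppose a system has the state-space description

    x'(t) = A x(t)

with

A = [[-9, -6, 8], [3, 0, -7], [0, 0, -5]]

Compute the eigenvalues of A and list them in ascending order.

det(sI - A) = s^3 - (tr A)s^2 + (M11 + M22 + M33)s - det A, where Mii is the 2×2 principal minor of A obtained by deleting row i and column i.
tr A = (-9) + 0 + (-5) = -14; M11 = 0·(-5) - (-7)·0 = 0 - 0 = 0; M22 = (-9)·(-5) - 8·0 = 45 - 0 = 45; M33 = (-9)·0 - (-6)·3 = 0 - (-18) = 18; sum of minors = 63.
det A = (-9)·(0·(-5) - (-7)·0) - (-6)·(3·(-5) - (-7)·0) + 8·(3·0 - 0·0) = (-9)·0 - (-6)·(-15) + 8·0 = -90.
So p(s) = det(sI - A) = s^3 + 14s^2 + 63s + 90.
Rational-root test: any integer root divides 90. Testing small divisors, s = -3 works: p(-3) = -27 + 126 + (-189) + 90 = 0, so (s + 3) is a factor.
Dividing, p(s) = (s + 3)(s^2 + 11s + 30).
Factor s^2 + 11s + 30: two numbers with sum -11 and product 30 are -5 and -6, so s^2 + 11s + 30 = (s + 5)(s + 6).
Hence p(s) = (s + 3) (s + 5) (s + 6), with roots -6, -5, -3.
All eigenvalues have negative real part, so the system is asymptotically stable.

-6, -5, -3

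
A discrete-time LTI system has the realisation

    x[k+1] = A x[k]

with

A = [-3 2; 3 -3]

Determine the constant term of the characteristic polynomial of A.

For a 2×2 matrix, det(zI - A) = z^2 - (tr A)z + det A.
tr A = -6, det A = 3.
So p(z) = z^2 + 6z + 3.
The constant term is 3.

3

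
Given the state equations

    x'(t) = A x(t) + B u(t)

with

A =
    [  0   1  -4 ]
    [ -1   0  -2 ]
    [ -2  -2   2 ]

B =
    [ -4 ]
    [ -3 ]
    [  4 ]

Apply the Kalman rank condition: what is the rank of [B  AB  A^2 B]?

3

AB = [[-19], [-4], [22]]
A^2B = [[-92], [-25], [90]]
Controllability matrix C = [B  AB  A^2B] = [[-4, -19, -92], [-3, -4, -25], [4, 22, 90]]
det(C) = (-4)·((-4)·90 - (-25)·22) - (-19)·((-3)·90 - (-25)·4) + (-92)·((-3)·22 - (-4)·4) = (-4)·190 - (-19)·(-170) + (-92)·(-50) = 610 ≠ 0, so rank(C) = 3.
rank(C) = 3 = n, so the pair (A, B) is completely controllable.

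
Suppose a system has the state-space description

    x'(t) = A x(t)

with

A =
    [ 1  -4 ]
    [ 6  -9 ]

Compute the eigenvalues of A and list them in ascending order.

det(sI - A) = s^2 - (tr A)s + det A, with tr A = 1 + (-9) = -8 and det A = 1·(-9) - (-4)·6 = -9 - (-24) = 15.
So p(s) = det(sI - A) = s^2 + 8s + 15.
Factor s^2 + 8s + 15: two numbers with sum -8 and product 15 are -3 and -5, so s^2 + 8s + 15 = (s + 3)(s + 5).
Hence p(s) = (s + 3) (s + 5), with roots -5, -3.
All eigenvalues have negative real part, so the system is asymptotically stable.

-5, -3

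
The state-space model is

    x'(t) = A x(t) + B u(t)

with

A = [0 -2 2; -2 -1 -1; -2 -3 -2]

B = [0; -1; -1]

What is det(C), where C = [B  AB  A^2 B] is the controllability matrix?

AB = [[0], [2], [5]]
A^2B = [[6], [-7], [-16]]
Controllability matrix C = [B  AB  A^2B] = [[0, 0, 6], [-1, 2, -7], [-1, 5, -16]]
Expanding along the first row, det(C) = 0·(2·(-16) - (-7)·5) - 0·((-1)·(-16) - (-7)·(-1)) + 6·((-1)·5 - 2·(-1)) = 0·3 - 0·9 + 6·(-3) = -18
Since det(C) ≠ 0, rank(C) = 3 and the system is completely controllable.

-18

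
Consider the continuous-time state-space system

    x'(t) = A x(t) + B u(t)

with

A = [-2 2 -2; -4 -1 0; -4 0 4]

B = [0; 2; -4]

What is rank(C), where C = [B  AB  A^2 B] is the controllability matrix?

3

AB = [[12], [-2], [-16]]
A^2B = [[4], [-46], [-112]]
Controllability matrix C = [B  AB  A^2B] = [[0, 12, 4], [2, -2, -46], [-4, -16, -112]]
det(C) = 0·((-2)·(-112) - (-46)·(-16)) - 12·(2·(-112) - (-46)·(-4)) + 4·(2·(-16) - (-2)·(-4)) = 0·(-512) - 12·(-408) + 4·(-40) = 4736 ≠ 0, so rank(C) = 3.
rank(C) = 3 = n, so the pair (A, B) is completely controllable.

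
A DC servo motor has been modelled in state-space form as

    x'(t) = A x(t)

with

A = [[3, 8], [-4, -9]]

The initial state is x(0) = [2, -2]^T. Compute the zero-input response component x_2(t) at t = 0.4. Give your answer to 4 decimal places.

det(sI - A) = s^2 - (tr A)s + det A, with tr A = 3 + (-9) = -6 and det A = 3·(-9) - 8·(-4) = -27 - (-32) = 5.
So p(s) = det(sI - A) = s^2 + 6s + 5.
Factor s^2 + 6s + 5: two numbers with sum -6 and product 5 are -1 and -5, so s^2 + 6s + 5 = (s + 1)(s + 5).
Hence p(s) = (s + 1) (s + 5), with roots -5, -1.
The eigenvalues -5, -1 are distinct and real, so A is diagonalisable and x(t) = e^{At} x(0) = V diag(e^{λ_i t}) V^{-1} x(0), where the columns of V are the eigenvectors.
λ = -5: A - (-5)I = [[8, 8], [-4, -4]]. Row 1 gives 8·v1 + 8·v2 = 0, so take v_1 = [1, -1]^T.
λ = -1: A - (-1)I = [[4, 8], [-4, -8]]. Row 1 gives 4·v1 + 8·v2 = 0, so take v_2 = [2, -1]^T.
V = [v_1 v_2] = [[1, 2], [-1, -1]] has det V = 1, so V^{-1} = adj(V)/det V = [[-1, -2], [1, 1]].
Modal coordinates z(0) = V^{-1} x(0): (-1)·2 + (-2)·(-2) = 2; 1·2 + 1·(-2) = 0; so z(0) = [2, 0]^T.
x_2(t) = Σ_i (v_i)_2 · z_i(0) · e^{λ_i t} (row 2 of V times the modal terms).
x_2(0.4) = (-1)·2·e^{-5·0.4} + (-1)·0·e^{-1·0.4} = (-2)·0.135335 + 0·0.670320 = -0.2707.

-0.2707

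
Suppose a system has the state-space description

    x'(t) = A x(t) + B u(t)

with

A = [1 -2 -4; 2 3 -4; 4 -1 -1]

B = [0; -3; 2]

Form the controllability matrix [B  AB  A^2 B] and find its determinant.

AB = [[-2], [-17], [1]]
A^2B = [[28], [-59], [8]]
Controllability matrix C = [B  AB  A^2B] = [[0, -2, 28], [-3, -17, -59], [2, 1, 8]]
Expanding along the first row, det(C) = 0·((-17)·8 - (-59)·1) - (-2)·((-3)·8 - (-59)·2) + 28·((-3)·1 - (-17)·2) = 0·(-77) - (-2)·94 + 28·31 = 1056
Since det(C) ≠ 0, rank(C) = 3 and the system is completely controllable.

1056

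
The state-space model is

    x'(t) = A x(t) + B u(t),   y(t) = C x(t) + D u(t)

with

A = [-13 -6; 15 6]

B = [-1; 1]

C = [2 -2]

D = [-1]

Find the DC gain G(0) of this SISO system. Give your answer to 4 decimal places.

-0.6667

G(0) = C(-A)^{-1}B + D = -C A^{-1} B + D.
det A = 12, so A^{-1} = (1/12)·adj(A) = [[1/2, 1/2], [-5/4, -13/12]]
A^{-1} B = [0, 1/6]^T
C A^{-1} B = -1/3
G(0) = D - C A^{-1} B = -1 - (-1/3) = -2/3 ≈ -0.6667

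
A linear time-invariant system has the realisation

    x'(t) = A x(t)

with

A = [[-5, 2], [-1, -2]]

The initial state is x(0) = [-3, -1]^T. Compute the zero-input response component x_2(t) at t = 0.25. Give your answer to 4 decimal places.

det(sI - A) = s^2 - (tr A)s + det A, with tr A = (-5) + (-2) = -7 and det A = (-5)·(-2) - 2·(-1) = 10 - (-2) = 12.
So p(s) = det(sI - A) = s^2 + 7s + 12.
Factor s^2 + 7s + 12: two numbers with sum -7 and product 12 are -3 and -4, so s^2 + 7s + 12 = (s + 3)(s + 4).
Hence p(s) = (s + 3) (s + 4), with roots -4, -3.
The eigenvalues -4, -3 are distinct and real, so A is diagonalisable and x(t) = e^{At} x(0) = V diag(e^{λ_i t}) V^{-1} x(0), where the columns of V are the eigenvectors.
λ = -4: A - (-4)I = [[-1, 2], [-1, 2]]. Row 1 gives (-1)·v1 + 2·v2 = 0, so take v_1 = [2, 1]^T.
λ = -3: A - (-3)I = [[-2, 2], [-1, 1]]. Row 1 gives (-2)·v1 + 2·v2 = 0, so take v_2 = [-1, -1]^T.
V = [v_1 v_2] = [[2, -1], [1, -1]] has det V = -1, so V^{-1} = adj(V)/det V = [[1, -1], [1, -2]].
Modal coordinates z(0) = V^{-1} x(0): 1·(-3) + (-1)·(-1) = -2; 1·(-3) + (-2)·(-1) = -1; so z(0) = [-2, -1]^T.
x_2(t) = Σ_i (v_i)_2 · z_i(0) · e^{λ_i t} (row 2 of V times the modal terms).
x_2(0.25) = 1·(-2)·e^{-4·0.25} + (-1)·(-1)·e^{-3·0.25} = (-2)·0.367879 + 1·0.472367 = -0.2634.

-0.2634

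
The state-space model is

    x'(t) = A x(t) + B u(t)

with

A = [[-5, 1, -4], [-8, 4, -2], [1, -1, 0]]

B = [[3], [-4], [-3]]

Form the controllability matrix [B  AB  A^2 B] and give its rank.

2

AB = [[-7], [-34], [7]]
A^2B = [[-27], [-94], [27]]
Controllability matrix C = [B  AB  A^2B] = [[3, -7, -27], [-4, -34, -94], [-3, 7, 27]]
The rows r1, r2, r3 of C are linearly dependent: r1 + r3 = 0 (check each entry), so rank(C) ≤ 2.
The 2×2 minor from rows 1, 2, columns 1, 2 is 3·(-34) - (-7)·(-4) = -102 - 28 = -130 ≠ 0, so rank(C) = 2.
rank(C) = 2 < n = 3, so the pair (A, B) is not completely controllable.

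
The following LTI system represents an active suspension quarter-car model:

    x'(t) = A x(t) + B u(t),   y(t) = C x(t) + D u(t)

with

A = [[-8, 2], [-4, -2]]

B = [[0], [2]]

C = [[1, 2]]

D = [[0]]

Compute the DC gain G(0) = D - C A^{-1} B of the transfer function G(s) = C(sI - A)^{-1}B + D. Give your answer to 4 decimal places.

1.5000

G(0) = C(-A)^{-1}B + D = -C A^{-1} B + D.
det A = 24, so A^{-1} = (1/24)·adj(A) = [[-1/12, -1/12], [1/6, -1/3]]
A^{-1} B = [-1/6, -2/3]^T
C A^{-1} B = -3/2
G(0) = D - C A^{-1} B = 0 - (-3/2) = 3/2 ≈ 1.5000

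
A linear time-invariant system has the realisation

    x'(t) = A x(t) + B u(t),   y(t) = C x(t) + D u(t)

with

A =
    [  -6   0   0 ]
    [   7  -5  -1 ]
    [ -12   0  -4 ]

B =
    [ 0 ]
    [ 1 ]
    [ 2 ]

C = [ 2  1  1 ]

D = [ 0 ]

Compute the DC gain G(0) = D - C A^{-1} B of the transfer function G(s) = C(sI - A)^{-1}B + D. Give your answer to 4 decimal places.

0.6000

G(0) = C(-A)^{-1}B + D = -C A^{-1} B + D.
det A = -120, so A^{-1} = (1/-120)·adj(A) = [[-1/6, 0, 0], [-1/3, -1/5, 1/20], [1/2, 0, -1/4]]
A^{-1} B = [0, -1/10, -1/2]^T
C A^{-1} B = -3/5
G(0) = D - C A^{-1} B = 0 - (-3/5) = 3/5 ≈ 0.6000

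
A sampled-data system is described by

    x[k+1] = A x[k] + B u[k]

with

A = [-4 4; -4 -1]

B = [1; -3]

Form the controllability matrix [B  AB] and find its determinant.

-49

AB = [[-16], [-1]]
Controllability matrix C = [B  AB] = [[1, -16], [-3, -1]]
det(C) = 1·(-1) - (-16)·(-3) = -1 - 48 = -49
Since det(C) ≠ 0, rank(C) = 2 and the system is completely controllable.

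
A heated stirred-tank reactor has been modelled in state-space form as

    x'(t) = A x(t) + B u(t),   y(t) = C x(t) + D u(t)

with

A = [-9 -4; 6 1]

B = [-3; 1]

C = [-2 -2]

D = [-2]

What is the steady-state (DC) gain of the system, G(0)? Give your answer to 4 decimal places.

G(0) = C(-A)^{-1}B + D = -C A^{-1} B + D.
det A = 15, so A^{-1} = (1/15)·adj(A) = [[1/15, 4/15], [-2/5, -3/5]]
A^{-1} B = [1/15, 3/5]^T
C A^{-1} B = -4/3
G(0) = D - C A^{-1} B = -2 - (-4/3) = -2/3 ≈ -0.6667

-0.6667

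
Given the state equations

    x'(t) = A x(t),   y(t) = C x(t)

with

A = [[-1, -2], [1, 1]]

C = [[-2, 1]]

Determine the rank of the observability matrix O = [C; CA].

CA = [[3, 5]]
Observability matrix O = [C; CA] = [[-2, 1], [3, 5]]
det(O) = (-2)·5 - 1·3 = -10 - 3 = -13 ≠ 0, so rank(O) = 2.
rank(O) = 2 = n, so the pair (A, C) is completely observable.

2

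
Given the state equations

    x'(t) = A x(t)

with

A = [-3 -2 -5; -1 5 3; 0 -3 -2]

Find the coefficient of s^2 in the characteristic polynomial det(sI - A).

Expand det(sI - A) for the 3×3 matrix.
p(s) = s^3 - 12s + 8.
(Check: constant term = det(-A) = (-1)^3 det A = 8; coefficient of s^2 = -tr A = 0.)
The coefficient of s^2 is 0.

0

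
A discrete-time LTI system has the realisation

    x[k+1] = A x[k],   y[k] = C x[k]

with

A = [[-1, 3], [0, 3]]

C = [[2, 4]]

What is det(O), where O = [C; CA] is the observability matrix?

44

CA = [[-2, 18]]
Observability matrix O = [C; CA] = [[2, 4], [-2, 18]]
det(O) = 2·18 - 4·(-2) = 36 - (-8) = 44
Since det(O) ≠ 0, rank(O) = 2 and the system is completely observable.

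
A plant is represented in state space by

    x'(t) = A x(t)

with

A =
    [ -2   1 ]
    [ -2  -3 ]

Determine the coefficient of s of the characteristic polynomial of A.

For a 2×2 matrix, det(sI - A) = s^2 - (tr A)s + det A.
tr A = -5, det A = 8.
So p(s) = s^2 + 5s + 8.
The coefficient of s is 5.

5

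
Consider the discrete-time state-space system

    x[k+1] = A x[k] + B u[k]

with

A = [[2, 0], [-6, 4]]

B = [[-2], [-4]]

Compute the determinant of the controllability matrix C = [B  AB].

-8

AB = [[-4], [-4]]
Controllability matrix C = [B  AB] = [[-2, -4], [-4, -4]]
det(C) = (-2)·(-4) - (-4)·(-4) = 8 - 16 = -8
Since det(C) ≠ 0, rank(C) = 2 and the system is completely controllable.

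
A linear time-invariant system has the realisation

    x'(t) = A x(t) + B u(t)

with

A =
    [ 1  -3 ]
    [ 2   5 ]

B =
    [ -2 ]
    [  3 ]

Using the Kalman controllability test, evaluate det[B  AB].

AB = [[-11], [11]]
Controllability matrix C = [B  AB] = [[-2, -11], [3, 11]]
det(C) = (-2)·11 - (-11)·3 = -22 - (-33) = 11
Since det(C) ≠ 0, rank(C) = 2 and the system is completely controllable.

11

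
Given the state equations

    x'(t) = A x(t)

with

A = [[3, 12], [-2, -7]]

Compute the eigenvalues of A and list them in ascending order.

-3, -1

det(sI - A) = s^2 - (tr A)s + det A, with tr A = 3 + (-7) = -4 and det A = 3·(-7) - 12·(-2) = -21 - (-24) = 3.
So p(s) = det(sI - A) = s^2 + 4s + 3.
Factor s^2 + 4s + 3: two numbers with sum -4 and product 3 are -1 and -3, so s^2 + 4s + 3 = (s + 1)(s + 3).
Hence p(s) = (s + 1) (s + 3), with roots -3, -1.
All eigenvalues have negative real part, so the system is asymptotically stable.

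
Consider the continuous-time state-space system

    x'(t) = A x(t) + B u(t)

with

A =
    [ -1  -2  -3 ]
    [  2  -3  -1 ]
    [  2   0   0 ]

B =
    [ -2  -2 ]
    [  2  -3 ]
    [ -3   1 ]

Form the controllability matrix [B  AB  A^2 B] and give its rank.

3

AB = [[7, 5], [-7, 4], [-4, -4]]
A^2B = [[19, -1], [39, 2], [14, 10]]
Controllability matrix C = [B  AB  A^2B] = [[-2, -2, 7, 5, 19, -1], [2, -3, -7, 4, 39, 2], [-3, 1, -4, -4, 14, 10]]
Take the 3×3 submatrix of C formed by columns 1, 2, 3: [[-2, -2, 7], [2, -3, -7], [-3, 1, -4]]. Its determinant is (-2)·((-3)·(-4) - (-7)·1) - (-2)·(2·(-4) - (-7)·(-3)) + 7·(2·1 - (-3)·(-3)) = (-2)·19 - (-2)·(-29) + 7·(-7) = -145 ≠ 0.
So rank(C) ≥ 3; since C has 3 rows, rank(C) = 3.
rank(C) = 3 = n, so the pair (A, B) is completely controllable.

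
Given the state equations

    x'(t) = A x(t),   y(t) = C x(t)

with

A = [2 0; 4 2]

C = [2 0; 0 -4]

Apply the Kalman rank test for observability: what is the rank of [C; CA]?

CA = [[4, 0], [-16, -8]]
Observability matrix O = [C; CA] = [[2, 0], [0, -4], [4, 0], [-16, -8]]
Take the 2×2 submatrix of O formed by rows 1, 2: [[2, 0], [0, -4]]. Its determinant is 2·(-4) - 0·0 = -8 - 0 = -8 ≠ 0.
So rank(O) ≥ 2; since O has 2 columns, rank(O) = 2.
rank(O) = 2 = n, so the pair (A, C) is completely observable.

2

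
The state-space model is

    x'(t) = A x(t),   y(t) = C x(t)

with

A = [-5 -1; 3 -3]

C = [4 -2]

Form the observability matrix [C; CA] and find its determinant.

-44

CA = [[-26, 2]]
Observability matrix O = [C; CA] = [[4, -2], [-26, 2]]
det(O) = 4·2 - (-2)·(-26) = 8 - 52 = -44
Since det(O) ≠ 0, rank(O) = 2 and the system is completely observable.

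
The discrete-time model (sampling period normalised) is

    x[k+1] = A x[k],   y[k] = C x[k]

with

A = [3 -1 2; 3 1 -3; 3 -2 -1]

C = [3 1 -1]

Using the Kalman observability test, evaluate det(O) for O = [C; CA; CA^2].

CA = [[9, 0, 4]]
CA^2 = [[39, -17, 14]]
Observability matrix O = [C; CA; CA^2] = [[3, 1, -1], [9, 0, 4], [39, -17, 14]]
Expanding along the first row, det(O) = 3·(0·14 - 4·(-17)) - 1·(9·14 - 4·39) + (-1)·(9·(-17) - 0·39) = 3·68 - 1·(-30) + (-1)·(-153) = 387
Since det(O) ≠ 0, rank(O) = 3 and the system is completely observable.

387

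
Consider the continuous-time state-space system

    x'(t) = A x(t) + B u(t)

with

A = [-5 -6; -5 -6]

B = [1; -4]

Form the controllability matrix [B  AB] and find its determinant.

95

AB = [[19], [19]]
Controllability matrix C = [B  AB] = [[1, 19], [-4, 19]]
det(C) = 1·19 - 19·(-4) = 19 - (-76) = 95
Since det(C) ≠ 0, rank(C) = 2 and the system is completely controllable.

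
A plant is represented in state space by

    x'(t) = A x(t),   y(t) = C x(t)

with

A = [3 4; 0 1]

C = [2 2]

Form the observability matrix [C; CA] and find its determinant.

CA = [[6, 10]]
Observability matrix O = [C; CA] = [[2, 2], [6, 10]]
det(O) = 2·10 - 2·6 = 20 - 12 = 8
Since det(O) ≠ 0, rank(O) = 2 and the system is completely observable.

8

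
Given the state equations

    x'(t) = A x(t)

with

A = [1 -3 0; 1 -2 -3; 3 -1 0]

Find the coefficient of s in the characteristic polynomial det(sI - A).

-2

Expand det(sI - A) for the 3×3 matrix.
p(s) = s^3 + s^2 - 2s - 24.
(Check: constant term = det(-A) = (-1)^3 det A = -24; coefficient of s^2 = -tr A = 1.)
The coefficient of s is -2.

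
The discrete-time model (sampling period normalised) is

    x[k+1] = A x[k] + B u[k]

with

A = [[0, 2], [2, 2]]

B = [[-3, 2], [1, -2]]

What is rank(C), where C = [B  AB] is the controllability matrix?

AB = [[2, -4], [-4, 0]]
Controllability matrix C = [B  AB] = [[-3, 2, 2, -4], [1, -2, -4, 0]]
Take the 2×2 submatrix of C formed by columns 1, 2: [[-3, 2], [1, -2]]. Its determinant is (-3)·(-2) - 2·1 = 6 - 2 = 4 ≠ 0.
So rank(C) ≥ 2; since C has 2 rows, rank(C) = 2.
rank(C) = 2 = n, so the pair (A, B) is completely controllable.

2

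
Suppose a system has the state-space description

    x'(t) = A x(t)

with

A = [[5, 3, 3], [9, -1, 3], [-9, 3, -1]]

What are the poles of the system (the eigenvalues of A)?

-4, 2, 5

det(sI - A) = s^3 - (tr A)s^2 + (M11 + M22 + M33)s - det A, where Mii is the 2×2 principal minor of A obtained by deleting row i and column i.
tr A = 5 + (-1) + (-1) = 3; M11 = (-1)·(-1) - 3·3 = 1 - 9 = -8; M22 = 5·(-1) - 3·(-9) = -5 - (-27) = 22; M33 = 5·(-1) - 3·9 = -5 - 27 = -32; sum of minors = -18.
det A = 5·((-1)·(-1) - 3·3) - 3·(9·(-1) - 3·(-9)) + 3·(9·3 - (-1)·(-9)) = 5·(-8) - 3·18 + 3·18 = -40.
So p(s) = det(sI - A) = s^3 - 3s^2 - 18s + 40.
Rational-root test: any integer root divides 40. Testing small divisors, s = 2 works: p(2) = 8 + (-12) + (-36) + 40 = 0, so (s - 2) is a factor.
Dividing, p(s) = (s - 2)(s^2 - s - 20).
Factor s^2 - s - 20: two numbers with sum 1 and product -20 are 5 and -4, so s^2 - s - 20 = (s - 5)(s + 4).
Hence p(s) = (s - 5) (s - 2) (s + 4), with roots -4, 2, 5.
At least one eigenvalue has non-negative real part, so the system is not asymptotically stable.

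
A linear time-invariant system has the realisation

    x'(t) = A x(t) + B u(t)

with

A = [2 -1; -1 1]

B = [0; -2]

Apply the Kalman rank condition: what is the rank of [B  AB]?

2

AB = [[2], [-2]]
Controllability matrix C = [B  AB] = [[0, 2], [-2, -2]]
det(C) = 0·(-2) - 2·(-2) = 0 - (-4) = 4 ≠ 0, so rank(C) = 2.
rank(C) = 2 = n, so the pair (A, B) is completely controllable.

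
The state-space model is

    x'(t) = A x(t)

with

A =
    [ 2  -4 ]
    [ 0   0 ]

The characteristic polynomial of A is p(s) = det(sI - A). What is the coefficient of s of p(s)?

For a 2×2 matrix, det(sI - A) = s^2 - (tr A)s + det A.
tr A = 2, det A = 0.
So p(s) = s^2 - 2s.
The coefficient of s is -2.

-2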